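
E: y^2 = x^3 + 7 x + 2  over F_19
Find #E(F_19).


For each x in F_19, count y with y^2 = x^3 + 7 x + 2 mod 19:
  x = 2: RHS = 5, y in [9, 10]  -> 2 point(s)
  x = 8: RHS = 0, y in [0]  -> 1 point(s)
  x = 11: RHS = 4, y in [2, 17]  -> 2 point(s)
  x = 12: RHS = 9, y in [3, 16]  -> 2 point(s)
  x = 15: RHS = 5, y in [9, 10]  -> 2 point(s)
  x = 16: RHS = 11, y in [7, 12]  -> 2 point(s)
Affine points: 11. Add the point at infinity: total = 12.

#E(F_19) = 12


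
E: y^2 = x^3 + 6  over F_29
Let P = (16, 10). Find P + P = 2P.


Doubling: s = (3 x1^2 + a) / (2 y1)
s = (3*16^2 + 0) / (2*10) mod 29 = 21
x3 = s^2 - 2 x1 mod 29 = 21^2 - 2*16 = 3
y3 = s (x1 - x3) - y1 mod 29 = 21 * (16 - 3) - 10 = 2

2P = (3, 2)


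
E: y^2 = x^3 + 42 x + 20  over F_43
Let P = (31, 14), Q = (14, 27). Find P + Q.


P != Q, so use the chord formula.
s = (y2 - y1) / (x2 - x1) = (13) / (26) mod 43 = 22
x3 = s^2 - x1 - x2 mod 43 = 22^2 - 31 - 14 = 9
y3 = s (x1 - x3) - y1 mod 43 = 22 * (31 - 9) - 14 = 40

P + Q = (9, 40)


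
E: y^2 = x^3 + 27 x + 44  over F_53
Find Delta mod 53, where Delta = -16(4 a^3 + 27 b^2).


4 a^3 + 27 b^2 = 4*27^3 + 27*44^2 = 78732 + 52272 = 131004
Delta = -16 * (131004) = -2096064
Delta mod 53 = 33

Delta = 33 (mod 53)


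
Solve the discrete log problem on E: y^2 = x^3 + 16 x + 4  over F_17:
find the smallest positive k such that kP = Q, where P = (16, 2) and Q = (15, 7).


Enumerate multiples of P until we hit Q = (15, 7):
  1P = (16, 2)
  2P = (15, 7)
Match found at i = 2.

k = 2


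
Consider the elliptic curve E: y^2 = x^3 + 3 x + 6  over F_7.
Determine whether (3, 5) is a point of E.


Check whether y^2 = x^3 + 3 x + 6 (mod 7) for (x, y) = (3, 5).
LHS: y^2 = 5^2 mod 7 = 4
RHS: x^3 + 3 x + 6 = 3^3 + 3*3 + 6 mod 7 = 0
LHS != RHS

No, not on the curve


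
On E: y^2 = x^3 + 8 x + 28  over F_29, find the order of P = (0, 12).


Compute successive multiples of P until we hit O:
  1P = (0, 12)
  2P = (13, 3)
  3P = (23, 24)
  4P = (10, 8)
  5P = (18, 1)
  6P = (12, 5)
  7P = (26, 8)
  8P = (8, 16)
  ... (continuing to 25P)
  25P = O

ord(P) = 25


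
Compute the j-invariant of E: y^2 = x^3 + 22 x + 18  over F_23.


Delta = -16(4 a^3 + 27 b^2) mod 23 = 5
-1728 * (4 a)^3 = -1728 * (4*22)^3 mod 23 = 8
j = 8 * 5^(-1) mod 23 = 20

j = 20 (mod 23)


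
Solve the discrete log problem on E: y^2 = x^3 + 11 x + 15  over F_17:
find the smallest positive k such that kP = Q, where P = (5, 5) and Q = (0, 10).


Enumerate multiples of P until we hit Q = (0, 10):
  1P = (5, 5)
  2P = (15, 11)
  3P = (13, 14)
  4P = (0, 7)
  5P = (4, 15)
  6P = (6, 5)
  7P = (6, 12)
  8P = (4, 2)
  9P = (0, 10)
Match found at i = 9.

k = 9


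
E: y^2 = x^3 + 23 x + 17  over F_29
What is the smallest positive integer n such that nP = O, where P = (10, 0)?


Compute successive multiples of P until we hit O:
  1P = (10, 0)
  2P = O

ord(P) = 2


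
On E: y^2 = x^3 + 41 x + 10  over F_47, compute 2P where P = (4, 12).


Doubling: s = (3 x1^2 + a) / (2 y1)
s = (3*4^2 + 41) / (2*12) mod 47 = 37
x3 = s^2 - 2 x1 mod 47 = 37^2 - 2*4 = 45
y3 = s (x1 - x3) - y1 mod 47 = 37 * (4 - 45) - 12 = 22

2P = (45, 22)


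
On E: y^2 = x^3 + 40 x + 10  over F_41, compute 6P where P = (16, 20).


k = 6 = 110_2 (binary, LSB first: 011)
Double-and-add from P = (16, 20):
  bit 0 = 0: acc unchanged = O
  bit 1 = 1: acc = O + (30, 17) = (30, 17)
  bit 2 = 1: acc = (30, 17) + (23, 31) = (33, 30)

6P = (33, 30)


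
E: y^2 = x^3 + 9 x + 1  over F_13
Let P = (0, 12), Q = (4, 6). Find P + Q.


P != Q, so use the chord formula.
s = (y2 - y1) / (x2 - x1) = (7) / (4) mod 13 = 5
x3 = s^2 - x1 - x2 mod 13 = 5^2 - 0 - 4 = 8
y3 = s (x1 - x3) - y1 mod 13 = 5 * (0 - 8) - 12 = 0

P + Q = (8, 0)


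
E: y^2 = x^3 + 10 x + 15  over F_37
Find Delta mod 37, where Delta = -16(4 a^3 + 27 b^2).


4 a^3 + 27 b^2 = 4*10^3 + 27*15^2 = 4000 + 6075 = 10075
Delta = -16 * (10075) = -161200
Delta mod 37 = 9

Delta = 9 (mod 37)


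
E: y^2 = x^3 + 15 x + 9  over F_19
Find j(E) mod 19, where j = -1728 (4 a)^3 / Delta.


Delta = -16(4 a^3 + 27 b^2) mod 19 = 17
-1728 * (4 a)^3 = -1728 * (4*15)^3 mod 19 = 8
j = 8 * 17^(-1) mod 19 = 15

j = 15 (mod 19)


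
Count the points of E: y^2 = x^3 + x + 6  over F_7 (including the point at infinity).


For each x in F_7, count y with y^2 = x^3 + 1 x + 6 mod 7:
  x = 1: RHS = 1, y in [1, 6]  -> 2 point(s)
  x = 2: RHS = 2, y in [3, 4]  -> 2 point(s)
  x = 3: RHS = 1, y in [1, 6]  -> 2 point(s)
  x = 4: RHS = 4, y in [2, 5]  -> 2 point(s)
  x = 6: RHS = 4, y in [2, 5]  -> 2 point(s)
Affine points: 10. Add the point at infinity: total = 11.

#E(F_7) = 11


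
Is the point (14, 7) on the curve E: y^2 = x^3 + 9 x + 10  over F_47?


Check whether y^2 = x^3 + 9 x + 10 (mod 47) for (x, y) = (14, 7).
LHS: y^2 = 7^2 mod 47 = 2
RHS: x^3 + 9 x + 10 = 14^3 + 9*14 + 10 mod 47 = 13
LHS != RHS

No, not on the curve


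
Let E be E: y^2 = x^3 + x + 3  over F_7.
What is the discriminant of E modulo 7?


4 a^3 + 27 b^2 = 4*1^3 + 27*3^2 = 4 + 243 = 247
Delta = -16 * (247) = -3952
Delta mod 7 = 3

Delta = 3 (mod 7)


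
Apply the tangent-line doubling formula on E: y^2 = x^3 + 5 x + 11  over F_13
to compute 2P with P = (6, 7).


Doubling: s = (3 x1^2 + a) / (2 y1)
s = (3*6^2 + 5) / (2*7) mod 13 = 9
x3 = s^2 - 2 x1 mod 13 = 9^2 - 2*6 = 4
y3 = s (x1 - x3) - y1 mod 13 = 9 * (6 - 4) - 7 = 11

2P = (4, 11)


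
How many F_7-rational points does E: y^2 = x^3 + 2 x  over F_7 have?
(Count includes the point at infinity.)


For each x in F_7, count y with y^2 = x^3 + 2 x + 0 mod 7:
  x = 0: RHS = 0, y in [0]  -> 1 point(s)
  x = 4: RHS = 2, y in [3, 4]  -> 2 point(s)
  x = 5: RHS = 2, y in [3, 4]  -> 2 point(s)
  x = 6: RHS = 4, y in [2, 5]  -> 2 point(s)
Affine points: 7. Add the point at infinity: total = 8.

#E(F_7) = 8


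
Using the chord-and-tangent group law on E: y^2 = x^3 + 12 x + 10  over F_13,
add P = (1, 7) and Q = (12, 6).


P != Q, so use the chord formula.
s = (y2 - y1) / (x2 - x1) = (12) / (11) mod 13 = 7
x3 = s^2 - x1 - x2 mod 13 = 7^2 - 1 - 12 = 10
y3 = s (x1 - x3) - y1 mod 13 = 7 * (1 - 10) - 7 = 8

P + Q = (10, 8)


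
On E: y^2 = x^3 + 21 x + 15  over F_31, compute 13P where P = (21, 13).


k = 13 = 1101_2 (binary, LSB first: 1011)
Double-and-add from P = (21, 13):
  bit 0 = 1: acc = O + (21, 13) = (21, 13)
  bit 1 = 0: acc unchanged = (21, 13)
  bit 2 = 1: acc = (21, 13) + (28, 24) = (18, 5)
  bit 3 = 1: acc = (18, 5) + (7, 28) = (26, 23)

13P = (26, 23)


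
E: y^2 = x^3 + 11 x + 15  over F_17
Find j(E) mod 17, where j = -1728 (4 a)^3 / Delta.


Delta = -16(4 a^3 + 27 b^2) mod 17 = 9
-1728 * (4 a)^3 = -1728 * (4*11)^3 mod 17 = 16
j = 16 * 9^(-1) mod 17 = 15

j = 15 (mod 17)


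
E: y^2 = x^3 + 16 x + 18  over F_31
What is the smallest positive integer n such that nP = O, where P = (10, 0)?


Compute successive multiples of P until we hit O:
  1P = (10, 0)
  2P = O

ord(P) = 2


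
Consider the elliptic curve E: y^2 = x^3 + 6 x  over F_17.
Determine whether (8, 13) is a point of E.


Check whether y^2 = x^3 + 6 x + 0 (mod 17) for (x, y) = (8, 13).
LHS: y^2 = 13^2 mod 17 = 16
RHS: x^3 + 6 x + 0 = 8^3 + 6*8 + 0 mod 17 = 16
LHS = RHS

Yes, on the curve


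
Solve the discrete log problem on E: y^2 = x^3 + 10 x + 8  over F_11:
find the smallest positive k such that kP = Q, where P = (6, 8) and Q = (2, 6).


Enumerate multiples of P until we hit Q = (2, 6):
  1P = (6, 8)
  2P = (2, 5)
  3P = (7, 5)
  4P = (7, 6)
  5P = (2, 6)
Match found at i = 5.

k = 5


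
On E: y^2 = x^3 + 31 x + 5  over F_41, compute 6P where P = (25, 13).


k = 6 = 110_2 (binary, LSB first: 011)
Double-and-add from P = (25, 13):
  bit 0 = 0: acc unchanged = O
  bit 1 = 1: acc = O + (11, 23) = (11, 23)
  bit 2 = 1: acc = (11, 23) + (3, 17) = (25, 28)

6P = (25, 28)


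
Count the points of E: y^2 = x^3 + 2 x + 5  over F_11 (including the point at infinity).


For each x in F_11, count y with y^2 = x^3 + 2 x + 5 mod 11:
  x = 0: RHS = 5, y in [4, 7]  -> 2 point(s)
  x = 3: RHS = 5, y in [4, 7]  -> 2 point(s)
  x = 4: RHS = 0, y in [0]  -> 1 point(s)
  x = 8: RHS = 5, y in [4, 7]  -> 2 point(s)
  x = 9: RHS = 4, y in [2, 9]  -> 2 point(s)
Affine points: 9. Add the point at infinity: total = 10.

#E(F_11) = 10


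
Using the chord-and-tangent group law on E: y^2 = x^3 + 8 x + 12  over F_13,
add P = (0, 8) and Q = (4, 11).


P != Q, so use the chord formula.
s = (y2 - y1) / (x2 - x1) = (3) / (4) mod 13 = 4
x3 = s^2 - x1 - x2 mod 13 = 4^2 - 0 - 4 = 12
y3 = s (x1 - x3) - y1 mod 13 = 4 * (0 - 12) - 8 = 9

P + Q = (12, 9)


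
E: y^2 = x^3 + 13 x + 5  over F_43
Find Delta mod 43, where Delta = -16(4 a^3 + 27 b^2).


4 a^3 + 27 b^2 = 4*13^3 + 27*5^2 = 8788 + 675 = 9463
Delta = -16 * (9463) = -151408
Delta mod 43 = 38

Delta = 38 (mod 43)


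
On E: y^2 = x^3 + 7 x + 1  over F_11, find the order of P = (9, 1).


Compute successive multiples of P until we hit O:
  1P = (9, 1)
  2P = (9, 10)
  3P = O

ord(P) = 3


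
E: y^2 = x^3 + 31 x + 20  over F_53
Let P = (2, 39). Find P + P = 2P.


Doubling: s = (3 x1^2 + a) / (2 y1)
s = (3*2^2 + 31) / (2*39) mod 53 = 42
x3 = s^2 - 2 x1 mod 53 = 42^2 - 2*2 = 11
y3 = s (x1 - x3) - y1 mod 53 = 42 * (2 - 11) - 39 = 7

2P = (11, 7)


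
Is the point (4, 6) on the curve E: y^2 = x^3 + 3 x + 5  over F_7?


Check whether y^2 = x^3 + 3 x + 5 (mod 7) for (x, y) = (4, 6).
LHS: y^2 = 6^2 mod 7 = 1
RHS: x^3 + 3 x + 5 = 4^3 + 3*4 + 5 mod 7 = 4
LHS != RHS

No, not on the curve


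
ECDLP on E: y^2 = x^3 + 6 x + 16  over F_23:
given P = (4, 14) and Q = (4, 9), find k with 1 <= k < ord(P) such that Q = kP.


Enumerate multiples of P until we hit Q = (4, 9):
  1P = (4, 14)
  2P = (1, 0)
  3P = (4, 9)
Match found at i = 3.

k = 3


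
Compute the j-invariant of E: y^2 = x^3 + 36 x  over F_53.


Delta = -16(4 a^3 + 27 b^2) mod 53 = 36
-1728 * (4 a)^3 = -1728 * (4*36)^3 mod 53 = 39
j = 39 * 36^(-1) mod 53 = 32

j = 32 (mod 53)


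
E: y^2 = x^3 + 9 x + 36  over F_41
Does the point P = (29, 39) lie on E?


Check whether y^2 = x^3 + 9 x + 36 (mod 41) for (x, y) = (29, 39).
LHS: y^2 = 39^2 mod 41 = 4
RHS: x^3 + 9 x + 36 = 29^3 + 9*29 + 36 mod 41 = 4
LHS = RHS

Yes, on the curve


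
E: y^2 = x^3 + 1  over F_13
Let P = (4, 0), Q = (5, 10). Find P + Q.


P != Q, so use the chord formula.
s = (y2 - y1) / (x2 - x1) = (10) / (1) mod 13 = 10
x3 = s^2 - x1 - x2 mod 13 = 10^2 - 4 - 5 = 0
y3 = s (x1 - x3) - y1 mod 13 = 10 * (4 - 0) - 0 = 1

P + Q = (0, 1)


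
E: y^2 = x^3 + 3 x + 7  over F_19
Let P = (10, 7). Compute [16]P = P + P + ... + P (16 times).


k = 16 = 10000_2 (binary, LSB first: 00001)
Double-and-add from P = (10, 7):
  bit 0 = 0: acc unchanged = O
  bit 1 = 0: acc unchanged = O
  bit 2 = 0: acc unchanged = O
  bit 3 = 0: acc unchanged = O
  bit 4 = 1: acc = O + (1, 7) = (1, 7)

16P = (1, 7)


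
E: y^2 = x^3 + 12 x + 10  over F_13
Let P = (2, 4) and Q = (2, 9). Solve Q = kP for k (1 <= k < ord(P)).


Enumerate multiples of P until we hit Q = (2, 9):
  1P = (2, 4)
  2P = (5, 0)
  3P = (2, 9)
Match found at i = 3.

k = 3


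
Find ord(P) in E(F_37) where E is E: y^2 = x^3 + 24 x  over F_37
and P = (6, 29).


Compute successive multiples of P until we hit O:
  1P = (6, 29)
  2P = (26, 25)
  3P = (8, 1)
  4P = (34, 30)
  5P = (13, 17)
  6P = (30, 28)
  7P = (31, 26)
  8P = (7, 17)
  ... (continuing to 50P)
  50P = O

ord(P) = 50


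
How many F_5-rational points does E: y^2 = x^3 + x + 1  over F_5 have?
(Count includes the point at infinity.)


For each x in F_5, count y with y^2 = x^3 + 1 x + 1 mod 5:
  x = 0: RHS = 1, y in [1, 4]  -> 2 point(s)
  x = 2: RHS = 1, y in [1, 4]  -> 2 point(s)
  x = 3: RHS = 1, y in [1, 4]  -> 2 point(s)
  x = 4: RHS = 4, y in [2, 3]  -> 2 point(s)
Affine points: 8. Add the point at infinity: total = 9.

#E(F_5) = 9


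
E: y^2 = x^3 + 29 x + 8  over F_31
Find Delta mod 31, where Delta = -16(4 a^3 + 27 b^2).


4 a^3 + 27 b^2 = 4*29^3 + 27*8^2 = 97556 + 1728 = 99284
Delta = -16 * (99284) = -1588544
Delta mod 31 = 20

Delta = 20 (mod 31)


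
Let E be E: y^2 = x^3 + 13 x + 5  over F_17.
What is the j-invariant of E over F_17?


Delta = -16(4 a^3 + 27 b^2) mod 17 = 11
-1728 * (4 a)^3 = -1728 * (4*13)^3 mod 17 = 6
j = 6 * 11^(-1) mod 17 = 16

j = 16 (mod 17)


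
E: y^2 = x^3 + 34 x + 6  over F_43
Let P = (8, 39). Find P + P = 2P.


Doubling: s = (3 x1^2 + a) / (2 y1)
s = (3*8^2 + 34) / (2*39) mod 43 = 4
x3 = s^2 - 2 x1 mod 43 = 4^2 - 2*8 = 0
y3 = s (x1 - x3) - y1 mod 43 = 4 * (8 - 0) - 39 = 36

2P = (0, 36)


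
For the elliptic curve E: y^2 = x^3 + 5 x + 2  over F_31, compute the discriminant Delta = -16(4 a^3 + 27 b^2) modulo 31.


4 a^3 + 27 b^2 = 4*5^3 + 27*2^2 = 500 + 108 = 608
Delta = -16 * (608) = -9728
Delta mod 31 = 6

Delta = 6 (mod 31)


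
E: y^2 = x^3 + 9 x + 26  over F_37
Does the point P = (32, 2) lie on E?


Check whether y^2 = x^3 + 9 x + 26 (mod 37) for (x, y) = (32, 2).
LHS: y^2 = 2^2 mod 37 = 4
RHS: x^3 + 9 x + 26 = 32^3 + 9*32 + 26 mod 37 = 4
LHS = RHS

Yes, on the curve


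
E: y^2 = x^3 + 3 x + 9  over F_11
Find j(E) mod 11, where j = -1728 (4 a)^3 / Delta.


Delta = -16(4 a^3 + 27 b^2) mod 11 = 9
-1728 * (4 a)^3 = -1728 * (4*3)^3 mod 11 = 10
j = 10 * 9^(-1) mod 11 = 6

j = 6 (mod 11)


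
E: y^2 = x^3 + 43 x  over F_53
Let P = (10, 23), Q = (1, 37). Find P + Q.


P != Q, so use the chord formula.
s = (y2 - y1) / (x2 - x1) = (14) / (44) mod 53 = 22
x3 = s^2 - x1 - x2 mod 53 = 22^2 - 10 - 1 = 49
y3 = s (x1 - x3) - y1 mod 53 = 22 * (10 - 49) - 23 = 20

P + Q = (49, 20)


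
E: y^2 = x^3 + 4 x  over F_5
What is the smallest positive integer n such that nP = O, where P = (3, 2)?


Compute successive multiples of P until we hit O:
  1P = (3, 2)
  2P = (0, 0)
  3P = (3, 3)
  4P = O

ord(P) = 4


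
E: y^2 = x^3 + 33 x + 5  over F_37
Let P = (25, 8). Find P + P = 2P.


Doubling: s = (3 x1^2 + a) / (2 y1)
s = (3*25^2 + 33) / (2*8) mod 37 = 36
x3 = s^2 - 2 x1 mod 37 = 36^2 - 2*25 = 25
y3 = s (x1 - x3) - y1 mod 37 = 36 * (25 - 25) - 8 = 29

2P = (25, 29)


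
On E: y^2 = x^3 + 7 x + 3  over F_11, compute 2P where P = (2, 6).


k = 2 = 10_2 (binary, LSB first: 01)
Double-and-add from P = (2, 6):
  bit 0 = 0: acc unchanged = O
  bit 1 = 1: acc = O + (5, 3) = (5, 3)

2P = (5, 3)


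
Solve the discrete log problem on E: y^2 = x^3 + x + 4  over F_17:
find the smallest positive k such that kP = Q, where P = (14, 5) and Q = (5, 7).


Enumerate multiples of P until we hit Q = (5, 7):
  1P = (14, 5)
  2P = (5, 10)
  3P = (13, 2)
  4P = (16, 6)
  5P = (0, 2)
  6P = (4, 2)
  7P = (3, 0)
  8P = (4, 15)
  9P = (0, 15)
  10P = (16, 11)
  11P = (13, 15)
  12P = (5, 7)
Match found at i = 12.

k = 12


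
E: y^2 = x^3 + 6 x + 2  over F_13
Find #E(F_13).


For each x in F_13, count y with y^2 = x^3 + 6 x + 2 mod 13:
  x = 1: RHS = 9, y in [3, 10]  -> 2 point(s)
  x = 2: RHS = 9, y in [3, 10]  -> 2 point(s)
  x = 4: RHS = 12, y in [5, 8]  -> 2 point(s)
  x = 5: RHS = 1, y in [1, 12]  -> 2 point(s)
  x = 7: RHS = 10, y in [6, 7]  -> 2 point(s)
  x = 8: RHS = 3, y in [4, 9]  -> 2 point(s)
  x = 10: RHS = 9, y in [3, 10]  -> 2 point(s)
Affine points: 14. Add the point at infinity: total = 15.

#E(F_13) = 15


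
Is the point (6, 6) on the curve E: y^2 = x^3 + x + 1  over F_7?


Check whether y^2 = x^3 + 1 x + 1 (mod 7) for (x, y) = (6, 6).
LHS: y^2 = 6^2 mod 7 = 1
RHS: x^3 + 1 x + 1 = 6^3 + 1*6 + 1 mod 7 = 6
LHS != RHS

No, not on the curve


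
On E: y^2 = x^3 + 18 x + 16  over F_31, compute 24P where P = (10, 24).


k = 24 = 11000_2 (binary, LSB first: 00011)
Double-and-add from P = (10, 24):
  bit 0 = 0: acc unchanged = O
  bit 1 = 0: acc unchanged = O
  bit 2 = 0: acc unchanged = O
  bit 3 = 1: acc = O + (30, 11) = (30, 11)
  bit 4 = 1: acc = (30, 11) + (4, 11) = (28, 20)

24P = (28, 20)


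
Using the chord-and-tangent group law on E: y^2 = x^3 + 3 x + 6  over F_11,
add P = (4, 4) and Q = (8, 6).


P != Q, so use the chord formula.
s = (y2 - y1) / (x2 - x1) = (2) / (4) mod 11 = 6
x3 = s^2 - x1 - x2 mod 11 = 6^2 - 4 - 8 = 2
y3 = s (x1 - x3) - y1 mod 11 = 6 * (4 - 2) - 4 = 8

P + Q = (2, 8)


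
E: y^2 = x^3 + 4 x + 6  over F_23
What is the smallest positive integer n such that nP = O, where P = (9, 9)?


Compute successive multiples of P until we hit O:
  1P = (9, 9)
  2P = (0, 11)
  3P = (22, 22)
  4P = (16, 7)
  5P = (7, 20)
  6P = (20, 17)
  7P = (20, 6)
  8P = (7, 3)
  ... (continuing to 13P)
  13P = O

ord(P) = 13


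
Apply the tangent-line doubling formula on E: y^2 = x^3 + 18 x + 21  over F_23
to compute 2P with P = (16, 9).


Doubling: s = (3 x1^2 + a) / (2 y1)
s = (3*16^2 + 18) / (2*9) mod 23 = 13
x3 = s^2 - 2 x1 mod 23 = 13^2 - 2*16 = 22
y3 = s (x1 - x3) - y1 mod 23 = 13 * (16 - 22) - 9 = 5

2P = (22, 5)


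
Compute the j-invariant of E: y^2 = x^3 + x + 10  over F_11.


Delta = -16(4 a^3 + 27 b^2) mod 11 = 10
-1728 * (4 a)^3 = -1728 * (4*1)^3 mod 11 = 2
j = 2 * 10^(-1) mod 11 = 9

j = 9 (mod 11)


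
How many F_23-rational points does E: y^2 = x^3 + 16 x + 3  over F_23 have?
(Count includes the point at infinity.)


For each x in F_23, count y with y^2 = x^3 + 16 x + 3 mod 23:
  x = 0: RHS = 3, y in [7, 16]  -> 2 point(s)
  x = 3: RHS = 9, y in [3, 20]  -> 2 point(s)
  x = 4: RHS = 16, y in [4, 19]  -> 2 point(s)
  x = 5: RHS = 1, y in [1, 22]  -> 2 point(s)
  x = 6: RHS = 16, y in [4, 19]  -> 2 point(s)
  x = 9: RHS = 2, y in [5, 18]  -> 2 point(s)
  x = 10: RHS = 13, y in [6, 17]  -> 2 point(s)
  x = 13: RHS = 16, y in [4, 19]  -> 2 point(s)
  x = 14: RHS = 4, y in [2, 21]  -> 2 point(s)
  x = 16: RHS = 8, y in [10, 13]  -> 2 point(s)
  x = 17: RHS = 13, y in [6, 17]  -> 2 point(s)
  x = 19: RHS = 13, y in [6, 17]  -> 2 point(s)
  x = 21: RHS = 9, y in [3, 20]  -> 2 point(s)
  x = 22: RHS = 9, y in [3, 20]  -> 2 point(s)
Affine points: 28. Add the point at infinity: total = 29.

#E(F_23) = 29


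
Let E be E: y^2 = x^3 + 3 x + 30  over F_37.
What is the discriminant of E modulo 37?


4 a^3 + 27 b^2 = 4*3^3 + 27*30^2 = 108 + 24300 = 24408
Delta = -16 * (24408) = -390528
Delta mod 37 = 7

Delta = 7 (mod 37)


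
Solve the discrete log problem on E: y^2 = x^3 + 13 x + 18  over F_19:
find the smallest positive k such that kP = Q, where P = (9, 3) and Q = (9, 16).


Enumerate multiples of P until we hit Q = (9, 16):
  1P = (9, 3)
  2P = (8, 8)
  3P = (8, 11)
  4P = (9, 16)
Match found at i = 4.

k = 4


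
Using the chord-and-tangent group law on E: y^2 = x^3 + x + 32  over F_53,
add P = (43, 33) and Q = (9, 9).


P != Q, so use the chord formula.
s = (y2 - y1) / (x2 - x1) = (29) / (19) mod 53 = 35
x3 = s^2 - x1 - x2 mod 53 = 35^2 - 43 - 9 = 7
y3 = s (x1 - x3) - y1 mod 53 = 35 * (43 - 7) - 33 = 8

P + Q = (7, 8)


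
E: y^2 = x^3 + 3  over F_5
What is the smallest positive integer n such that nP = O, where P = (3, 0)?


Compute successive multiples of P until we hit O:
  1P = (3, 0)
  2P = O

ord(P) = 2


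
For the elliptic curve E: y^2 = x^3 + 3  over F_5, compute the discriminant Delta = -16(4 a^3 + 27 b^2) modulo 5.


4 a^3 + 27 b^2 = 4*0^3 + 27*3^2 = 0 + 243 = 243
Delta = -16 * (243) = -3888
Delta mod 5 = 2

Delta = 2 (mod 5)


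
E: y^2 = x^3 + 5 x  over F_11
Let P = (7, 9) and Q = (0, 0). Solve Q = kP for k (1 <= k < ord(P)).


Enumerate multiples of P until we hit Q = (0, 0):
  1P = (7, 9)
  2P = (0, 0)
Match found at i = 2.

k = 2


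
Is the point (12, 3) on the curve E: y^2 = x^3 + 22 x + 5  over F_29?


Check whether y^2 = x^3 + 22 x + 5 (mod 29) for (x, y) = (12, 3).
LHS: y^2 = 3^2 mod 29 = 9
RHS: x^3 + 22 x + 5 = 12^3 + 22*12 + 5 mod 29 = 25
LHS != RHS

No, not on the curve


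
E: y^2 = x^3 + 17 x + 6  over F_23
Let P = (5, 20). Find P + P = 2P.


Doubling: s = (3 x1^2 + a) / (2 y1)
s = (3*5^2 + 17) / (2*20) mod 23 = 0
x3 = s^2 - 2 x1 mod 23 = 0^2 - 2*5 = 13
y3 = s (x1 - x3) - y1 mod 23 = 0 * (5 - 13) - 20 = 3

2P = (13, 3)


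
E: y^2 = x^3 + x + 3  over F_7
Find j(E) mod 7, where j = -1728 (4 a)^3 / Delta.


Delta = -16(4 a^3 + 27 b^2) mod 7 = 3
-1728 * (4 a)^3 = -1728 * (4*1)^3 mod 7 = 1
j = 1 * 3^(-1) mod 7 = 5

j = 5 (mod 7)


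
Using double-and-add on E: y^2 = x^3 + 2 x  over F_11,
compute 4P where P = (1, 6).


k = 4 = 100_2 (binary, LSB first: 001)
Double-and-add from P = (1, 6):
  bit 0 = 0: acc unchanged = O
  bit 1 = 0: acc unchanged = O
  bit 2 = 1: acc = O + (1, 6) = (1, 6)

4P = (1, 6)


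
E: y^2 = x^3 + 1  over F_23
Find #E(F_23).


For each x in F_23, count y with y^2 = x^3 + 0 x + 1 mod 23:
  x = 0: RHS = 1, y in [1, 22]  -> 2 point(s)
  x = 1: RHS = 2, y in [5, 18]  -> 2 point(s)
  x = 2: RHS = 9, y in [3, 20]  -> 2 point(s)
  x = 10: RHS = 12, y in [9, 14]  -> 2 point(s)
  x = 12: RHS = 4, y in [2, 21]  -> 2 point(s)
  x = 13: RHS = 13, y in [6, 17]  -> 2 point(s)
  x = 14: RHS = 8, y in [10, 13]  -> 2 point(s)
  x = 15: RHS = 18, y in [8, 15]  -> 2 point(s)
  x = 16: RHS = 3, y in [7, 16]  -> 2 point(s)
  x = 19: RHS = 6, y in [11, 12]  -> 2 point(s)
  x = 21: RHS = 16, y in [4, 19]  -> 2 point(s)
  x = 22: RHS = 0, y in [0]  -> 1 point(s)
Affine points: 23. Add the point at infinity: total = 24.

#E(F_23) = 24


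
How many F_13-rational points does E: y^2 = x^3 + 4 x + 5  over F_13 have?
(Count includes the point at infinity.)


For each x in F_13, count y with y^2 = x^3 + 4 x + 5 mod 13:
  x = 1: RHS = 10, y in [6, 7]  -> 2 point(s)
  x = 7: RHS = 12, y in [5, 8]  -> 2 point(s)
  x = 8: RHS = 3, y in [4, 9]  -> 2 point(s)
  x = 9: RHS = 3, y in [4, 9]  -> 2 point(s)
  x = 12: RHS = 0, y in [0]  -> 1 point(s)
Affine points: 9. Add the point at infinity: total = 10.

#E(F_13) = 10


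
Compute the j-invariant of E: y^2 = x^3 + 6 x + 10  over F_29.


Delta = -16(4 a^3 + 27 b^2) mod 29 = 19
-1728 * (4 a)^3 = -1728 * (4*6)^3 mod 29 = 8
j = 8 * 19^(-1) mod 29 = 5

j = 5 (mod 29)


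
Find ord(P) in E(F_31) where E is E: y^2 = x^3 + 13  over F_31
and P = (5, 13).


Compute successive multiples of P until we hit O:
  1P = (5, 13)
  2P = (29, 6)
  3P = (29, 25)
  4P = (5, 18)
  5P = O

ord(P) = 5


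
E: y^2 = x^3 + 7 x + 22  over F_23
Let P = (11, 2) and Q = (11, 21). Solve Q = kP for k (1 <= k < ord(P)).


Enumerate multiples of P until we hit Q = (11, 21):
  1P = (11, 2)
  2P = (7, 0)
  3P = (11, 21)
Match found at i = 3.

k = 3


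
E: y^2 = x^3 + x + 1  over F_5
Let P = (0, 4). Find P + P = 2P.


Doubling: s = (3 x1^2 + a) / (2 y1)
s = (3*0^2 + 1) / (2*4) mod 5 = 2
x3 = s^2 - 2 x1 mod 5 = 2^2 - 2*0 = 4
y3 = s (x1 - x3) - y1 mod 5 = 2 * (0 - 4) - 4 = 3

2P = (4, 3)


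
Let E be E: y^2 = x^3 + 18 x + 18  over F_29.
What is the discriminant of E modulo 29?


4 a^3 + 27 b^2 = 4*18^3 + 27*18^2 = 23328 + 8748 = 32076
Delta = -16 * (32076) = -513216
Delta mod 29 = 26

Delta = 26 (mod 29)


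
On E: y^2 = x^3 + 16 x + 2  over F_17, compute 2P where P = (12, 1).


k = 2 = 10_2 (binary, LSB first: 01)
Double-and-add from P = (12, 1):
  bit 0 = 0: acc unchanged = O
  bit 1 = 1: acc = O + (2, 12) = (2, 12)

2P = (2, 12)


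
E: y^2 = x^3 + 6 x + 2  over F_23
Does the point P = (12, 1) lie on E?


Check whether y^2 = x^3 + 6 x + 2 (mod 23) for (x, y) = (12, 1).
LHS: y^2 = 1^2 mod 23 = 1
RHS: x^3 + 6 x + 2 = 12^3 + 6*12 + 2 mod 23 = 8
LHS != RHS

No, not on the curve


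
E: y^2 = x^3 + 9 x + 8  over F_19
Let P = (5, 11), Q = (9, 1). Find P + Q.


P != Q, so use the chord formula.
s = (y2 - y1) / (x2 - x1) = (9) / (4) mod 19 = 7
x3 = s^2 - x1 - x2 mod 19 = 7^2 - 5 - 9 = 16
y3 = s (x1 - x3) - y1 mod 19 = 7 * (5 - 16) - 11 = 7

P + Q = (16, 7)


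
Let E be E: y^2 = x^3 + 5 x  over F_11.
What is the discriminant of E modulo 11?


4 a^3 + 27 b^2 = 4*5^3 + 27*0^2 = 500 + 0 = 500
Delta = -16 * (500) = -8000
Delta mod 11 = 8

Delta = 8 (mod 11)


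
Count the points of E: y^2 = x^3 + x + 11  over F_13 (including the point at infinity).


For each x in F_13, count y with y^2 = x^3 + 1 x + 11 mod 13:
  x = 1: RHS = 0, y in [0]  -> 1 point(s)
  x = 4: RHS = 1, y in [1, 12]  -> 2 point(s)
  x = 6: RHS = 12, y in [5, 8]  -> 2 point(s)
  x = 7: RHS = 10, y in [6, 7]  -> 2 point(s)
  x = 11: RHS = 1, y in [1, 12]  -> 2 point(s)
  x = 12: RHS = 9, y in [3, 10]  -> 2 point(s)
Affine points: 11. Add the point at infinity: total = 12.

#E(F_13) = 12


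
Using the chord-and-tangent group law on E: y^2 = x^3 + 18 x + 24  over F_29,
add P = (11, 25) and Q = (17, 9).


P != Q, so use the chord formula.
s = (y2 - y1) / (x2 - x1) = (13) / (6) mod 29 = 7
x3 = s^2 - x1 - x2 mod 29 = 7^2 - 11 - 17 = 21
y3 = s (x1 - x3) - y1 mod 29 = 7 * (11 - 21) - 25 = 21

P + Q = (21, 21)


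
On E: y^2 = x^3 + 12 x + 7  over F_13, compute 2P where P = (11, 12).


k = 2 = 10_2 (binary, LSB first: 01)
Double-and-add from P = (11, 12):
  bit 0 = 0: acc unchanged = O
  bit 1 = 1: acc = O + (5, 7) = (5, 7)

2P = (5, 7)


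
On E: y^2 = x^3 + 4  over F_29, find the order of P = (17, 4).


Compute successive multiples of P until we hit O:
  1P = (17, 4)
  2P = (11, 1)
  3P = (23, 22)
  4P = (27, 24)
  5P = (18, 23)
  6P = (7, 12)
  7P = (1, 18)
  8P = (24, 13)
  ... (continuing to 30P)
  30P = O

ord(P) = 30


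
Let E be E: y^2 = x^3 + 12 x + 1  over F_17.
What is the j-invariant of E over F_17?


Delta = -16(4 a^3 + 27 b^2) mod 17 = 3
-1728 * (4 a)^3 = -1728 * (4*12)^3 mod 17 = 8
j = 8 * 3^(-1) mod 17 = 14

j = 14 (mod 17)


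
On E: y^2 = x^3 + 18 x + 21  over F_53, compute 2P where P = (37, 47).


Doubling: s = (3 x1^2 + a) / (2 y1)
s = (3*37^2 + 18) / (2*47) mod 53 = 14
x3 = s^2 - 2 x1 mod 53 = 14^2 - 2*37 = 16
y3 = s (x1 - x3) - y1 mod 53 = 14 * (37 - 16) - 47 = 35

2P = (16, 35)


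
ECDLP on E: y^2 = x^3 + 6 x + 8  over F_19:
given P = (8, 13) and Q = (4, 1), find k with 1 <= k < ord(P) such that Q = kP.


Enumerate multiples of P until we hit Q = (4, 1):
  1P = (8, 13)
  2P = (14, 10)
  3P = (2, 3)
  4P = (16, 18)
  5P = (4, 18)
  6P = (5, 7)
  7P = (10, 2)
  8P = (17, 8)
  9P = (18, 1)
  10P = (18, 18)
  11P = (17, 11)
  12P = (10, 17)
  13P = (5, 12)
  14P = (4, 1)
Match found at i = 14.

k = 14


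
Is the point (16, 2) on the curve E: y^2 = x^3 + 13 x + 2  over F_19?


Check whether y^2 = x^3 + 13 x + 2 (mod 19) for (x, y) = (16, 2).
LHS: y^2 = 2^2 mod 19 = 4
RHS: x^3 + 13 x + 2 = 16^3 + 13*16 + 2 mod 19 = 12
LHS != RHS

No, not on the curve


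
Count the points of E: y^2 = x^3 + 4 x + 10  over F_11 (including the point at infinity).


For each x in F_11, count y with y^2 = x^3 + 4 x + 10 mod 11:
  x = 1: RHS = 4, y in [2, 9]  -> 2 point(s)
  x = 2: RHS = 4, y in [2, 9]  -> 2 point(s)
  x = 3: RHS = 5, y in [4, 7]  -> 2 point(s)
  x = 5: RHS = 1, y in [1, 10]  -> 2 point(s)
  x = 8: RHS = 4, y in [2, 9]  -> 2 point(s)
  x = 9: RHS = 5, y in [4, 7]  -> 2 point(s)
  x = 10: RHS = 5, y in [4, 7]  -> 2 point(s)
Affine points: 14. Add the point at infinity: total = 15.

#E(F_11) = 15


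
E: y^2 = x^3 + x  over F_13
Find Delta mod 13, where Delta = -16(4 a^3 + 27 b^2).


4 a^3 + 27 b^2 = 4*1^3 + 27*0^2 = 4 + 0 = 4
Delta = -16 * (4) = -64
Delta mod 13 = 1

Delta = 1 (mod 13)


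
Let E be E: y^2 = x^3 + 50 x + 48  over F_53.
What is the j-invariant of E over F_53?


Delta = -16(4 a^3 + 27 b^2) mod 53 = 44
-1728 * (4 a)^3 = -1728 * (4*50)^3 mod 53 = 17
j = 17 * 44^(-1) mod 53 = 4

j = 4 (mod 53)


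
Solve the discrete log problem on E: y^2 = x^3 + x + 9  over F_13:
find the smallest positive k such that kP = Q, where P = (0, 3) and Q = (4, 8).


Enumerate multiples of P until we hit Q = (4, 8):
  1P = (0, 3)
  2P = (4, 5)
  3P = (6, 7)
  4P = (6, 6)
  5P = (4, 8)
Match found at i = 5.

k = 5


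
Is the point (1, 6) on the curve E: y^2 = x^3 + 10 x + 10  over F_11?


Check whether y^2 = x^3 + 10 x + 10 (mod 11) for (x, y) = (1, 6).
LHS: y^2 = 6^2 mod 11 = 3
RHS: x^3 + 10 x + 10 = 1^3 + 10*1 + 10 mod 11 = 10
LHS != RHS

No, not on the curve


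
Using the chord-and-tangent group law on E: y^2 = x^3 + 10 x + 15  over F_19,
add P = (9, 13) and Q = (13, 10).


P != Q, so use the chord formula.
s = (y2 - y1) / (x2 - x1) = (16) / (4) mod 19 = 4
x3 = s^2 - x1 - x2 mod 19 = 4^2 - 9 - 13 = 13
y3 = s (x1 - x3) - y1 mod 19 = 4 * (9 - 13) - 13 = 9

P + Q = (13, 9)


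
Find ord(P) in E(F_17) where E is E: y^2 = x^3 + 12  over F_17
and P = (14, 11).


Compute successive multiples of P until we hit O:
  1P = (14, 11)
  2P = (10, 14)
  3P = (1, 9)
  4P = (15, 15)
  5P = (4, 12)
  6P = (7, 7)
  7P = (5, 16)
  8P = (13, 13)
  ... (continuing to 18P)
  18P = O

ord(P) = 18


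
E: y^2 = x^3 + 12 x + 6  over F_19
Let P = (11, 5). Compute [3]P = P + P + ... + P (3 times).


k = 3 = 11_2 (binary, LSB first: 11)
Double-and-add from P = (11, 5):
  bit 0 = 1: acc = O + (11, 5) = (11, 5)
  bit 1 = 1: acc = (11, 5) + (2, 0) = (11, 14)

3P = (11, 14)


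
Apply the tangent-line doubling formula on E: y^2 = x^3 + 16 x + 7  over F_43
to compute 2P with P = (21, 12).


Doubling: s = (3 x1^2 + a) / (2 y1)
s = (3*21^2 + 16) / (2*12) mod 43 = 11
x3 = s^2 - 2 x1 mod 43 = 11^2 - 2*21 = 36
y3 = s (x1 - x3) - y1 mod 43 = 11 * (21 - 36) - 12 = 38

2P = (36, 38)


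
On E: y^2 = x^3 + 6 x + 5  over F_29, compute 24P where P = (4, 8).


k = 24 = 11000_2 (binary, LSB first: 00011)
Double-and-add from P = (4, 8):
  bit 0 = 0: acc unchanged = O
  bit 1 = 0: acc unchanged = O
  bit 2 = 0: acc unchanged = O
  bit 3 = 1: acc = O + (9, 11) = (9, 11)
  bit 4 = 1: acc = (9, 11) + (24, 13) = (12, 6)

24P = (12, 6)


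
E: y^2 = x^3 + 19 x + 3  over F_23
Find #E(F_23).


For each x in F_23, count y with y^2 = x^3 + 19 x + 3 mod 23:
  x = 0: RHS = 3, y in [7, 16]  -> 2 point(s)
  x = 1: RHS = 0, y in [0]  -> 1 point(s)
  x = 2: RHS = 3, y in [7, 16]  -> 2 point(s)
  x = 3: RHS = 18, y in [8, 15]  -> 2 point(s)
  x = 5: RHS = 16, y in [4, 19]  -> 2 point(s)
  x = 8: RHS = 0, y in [0]  -> 1 point(s)
  x = 9: RHS = 6, y in [11, 12]  -> 2 point(s)
  x = 11: RHS = 2, y in [5, 18]  -> 2 point(s)
  x = 12: RHS = 4, y in [2, 21]  -> 2 point(s)
  x = 13: RHS = 9, y in [3, 20]  -> 2 point(s)
  x = 14: RHS = 0, y in [0]  -> 1 point(s)
  x = 15: RHS = 6, y in [11, 12]  -> 2 point(s)
  x = 17: RHS = 18, y in [8, 15]  -> 2 point(s)
  x = 18: RHS = 13, y in [6, 17]  -> 2 point(s)
  x = 19: RHS = 1, y in [1, 22]  -> 2 point(s)
  x = 21: RHS = 3, y in [7, 16]  -> 2 point(s)
  x = 22: RHS = 6, y in [11, 12]  -> 2 point(s)
Affine points: 31. Add the point at infinity: total = 32.

#E(F_23) = 32


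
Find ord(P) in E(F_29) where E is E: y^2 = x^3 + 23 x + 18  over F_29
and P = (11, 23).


Compute successive multiples of P until we hit O:
  1P = (11, 23)
  2P = (13, 22)
  3P = (27, 14)
  4P = (27, 15)
  5P = (13, 7)
  6P = (11, 6)
  7P = O

ord(P) = 7


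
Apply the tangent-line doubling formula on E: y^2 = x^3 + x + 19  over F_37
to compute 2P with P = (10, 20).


Doubling: s = (3 x1^2 + a) / (2 y1)
s = (3*10^2 + 1) / (2*20) mod 37 = 14
x3 = s^2 - 2 x1 mod 37 = 14^2 - 2*10 = 28
y3 = s (x1 - x3) - y1 mod 37 = 14 * (10 - 28) - 20 = 24

2P = (28, 24)


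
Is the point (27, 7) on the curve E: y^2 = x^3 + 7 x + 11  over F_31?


Check whether y^2 = x^3 + 7 x + 11 (mod 31) for (x, y) = (27, 7).
LHS: y^2 = 7^2 mod 31 = 18
RHS: x^3 + 7 x + 11 = 27^3 + 7*27 + 11 mod 31 = 12
LHS != RHS

No, not on the curve


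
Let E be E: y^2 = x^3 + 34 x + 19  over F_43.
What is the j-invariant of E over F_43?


Delta = -16(4 a^3 + 27 b^2) mod 43 = 10
-1728 * (4 a)^3 = -1728 * (4*34)^3 mod 43 = 8
j = 8 * 10^(-1) mod 43 = 18

j = 18 (mod 43)


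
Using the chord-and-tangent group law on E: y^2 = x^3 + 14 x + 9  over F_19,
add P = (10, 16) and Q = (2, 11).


P != Q, so use the chord formula.
s = (y2 - y1) / (x2 - x1) = (14) / (11) mod 19 = 3
x3 = s^2 - x1 - x2 mod 19 = 3^2 - 10 - 2 = 16
y3 = s (x1 - x3) - y1 mod 19 = 3 * (10 - 16) - 16 = 4

P + Q = (16, 4)


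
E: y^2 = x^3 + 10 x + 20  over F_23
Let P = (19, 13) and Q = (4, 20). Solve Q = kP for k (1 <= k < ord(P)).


Enumerate multiples of P until we hit Q = (4, 20):
  1P = (19, 13)
  2P = (1, 13)
  3P = (3, 10)
  4P = (4, 20)
Match found at i = 4.

k = 4


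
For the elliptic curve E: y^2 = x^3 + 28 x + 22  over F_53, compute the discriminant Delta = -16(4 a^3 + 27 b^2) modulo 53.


4 a^3 + 27 b^2 = 4*28^3 + 27*22^2 = 87808 + 13068 = 100876
Delta = -16 * (100876) = -1614016
Delta mod 53 = 46

Delta = 46 (mod 53)


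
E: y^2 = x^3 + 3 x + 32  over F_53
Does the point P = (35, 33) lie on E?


Check whether y^2 = x^3 + 3 x + 32 (mod 53) for (x, y) = (35, 33).
LHS: y^2 = 33^2 mod 53 = 29
RHS: x^3 + 3 x + 32 = 35^3 + 3*35 + 32 mod 53 = 29
LHS = RHS

Yes, on the curve


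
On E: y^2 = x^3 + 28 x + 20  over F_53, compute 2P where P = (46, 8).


Doubling: s = (3 x1^2 + a) / (2 y1)
s = (3*46^2 + 28) / (2*8) mod 53 = 1
x3 = s^2 - 2 x1 mod 53 = 1^2 - 2*46 = 15
y3 = s (x1 - x3) - y1 mod 53 = 1 * (46 - 15) - 8 = 23

2P = (15, 23)


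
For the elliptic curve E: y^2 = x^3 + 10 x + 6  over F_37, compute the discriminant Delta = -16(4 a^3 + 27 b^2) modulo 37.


4 a^3 + 27 b^2 = 4*10^3 + 27*6^2 = 4000 + 972 = 4972
Delta = -16 * (4972) = -79552
Delta mod 37 = 35

Delta = 35 (mod 37)


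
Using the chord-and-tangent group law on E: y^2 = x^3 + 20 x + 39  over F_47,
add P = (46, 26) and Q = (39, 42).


P != Q, so use the chord formula.
s = (y2 - y1) / (x2 - x1) = (16) / (40) mod 47 = 38
x3 = s^2 - x1 - x2 mod 47 = 38^2 - 46 - 39 = 43
y3 = s (x1 - x3) - y1 mod 47 = 38 * (46 - 43) - 26 = 41

P + Q = (43, 41)


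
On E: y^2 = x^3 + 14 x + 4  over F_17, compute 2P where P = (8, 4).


k = 2 = 10_2 (binary, LSB first: 01)
Double-and-add from P = (8, 4):
  bit 0 = 0: acc unchanged = O
  bit 1 = 1: acc = O + (0, 15) = (0, 15)

2P = (0, 15)


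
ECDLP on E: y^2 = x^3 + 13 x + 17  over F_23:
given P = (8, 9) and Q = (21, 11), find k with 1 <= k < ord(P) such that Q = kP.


Enumerate multiples of P until we hit Q = (21, 11):
  1P = (8, 9)
  2P = (9, 9)
  3P = (6, 14)
  4P = (21, 12)
  5P = (21, 11)
Match found at i = 5.

k = 5


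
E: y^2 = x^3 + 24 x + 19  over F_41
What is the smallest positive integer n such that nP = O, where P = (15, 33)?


Compute successive multiples of P until we hit O:
  1P = (15, 33)
  2P = (36, 26)
  3P = (22, 24)
  4P = (9, 12)
  5P = (19, 35)
  6P = (38, 17)
  7P = (6, 16)
  8P = (18, 16)
  ... (continuing to 34P)
  34P = O

ord(P) = 34


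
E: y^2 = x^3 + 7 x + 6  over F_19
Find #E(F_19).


For each x in F_19, count y with y^2 = x^3 + 7 x + 6 mod 19:
  x = 0: RHS = 6, y in [5, 14]  -> 2 point(s)
  x = 2: RHS = 9, y in [3, 16]  -> 2 point(s)
  x = 3: RHS = 16, y in [4, 15]  -> 2 point(s)
  x = 6: RHS = 17, y in [6, 13]  -> 2 point(s)
  x = 8: RHS = 4, y in [2, 17]  -> 2 point(s)
  x = 9: RHS = 0, y in [0]  -> 1 point(s)
  x = 14: RHS = 17, y in [6, 13]  -> 2 point(s)
  x = 15: RHS = 9, y in [3, 16]  -> 2 point(s)
  x = 18: RHS = 17, y in [6, 13]  -> 2 point(s)
Affine points: 17. Add the point at infinity: total = 18.

#E(F_19) = 18


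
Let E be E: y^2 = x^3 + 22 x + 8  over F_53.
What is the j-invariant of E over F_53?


Delta = -16(4 a^3 + 27 b^2) mod 53 = 20
-1728 * (4 a)^3 = -1728 * (4*22)^3 mod 53 = 11
j = 11 * 20^(-1) mod 53 = 35

j = 35 (mod 53)


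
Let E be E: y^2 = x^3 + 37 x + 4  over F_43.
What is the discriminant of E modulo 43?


4 a^3 + 27 b^2 = 4*37^3 + 27*4^2 = 202612 + 432 = 203044
Delta = -16 * (203044) = -3248704
Delta mod 43 = 32

Delta = 32 (mod 43)


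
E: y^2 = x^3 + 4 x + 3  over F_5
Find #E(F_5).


For each x in F_5, count y with y^2 = x^3 + 4 x + 3 mod 5:
  x = 2: RHS = 4, y in [2, 3]  -> 2 point(s)
Affine points: 2. Add the point at infinity: total = 3.

#E(F_5) = 3


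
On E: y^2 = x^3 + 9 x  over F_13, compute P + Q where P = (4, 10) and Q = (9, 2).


P != Q, so use the chord formula.
s = (y2 - y1) / (x2 - x1) = (5) / (5) mod 13 = 1
x3 = s^2 - x1 - x2 mod 13 = 1^2 - 4 - 9 = 1
y3 = s (x1 - x3) - y1 mod 13 = 1 * (4 - 1) - 10 = 6

P + Q = (1, 6)


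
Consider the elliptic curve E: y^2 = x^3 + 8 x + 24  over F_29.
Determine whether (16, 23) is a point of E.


Check whether y^2 = x^3 + 8 x + 24 (mod 29) for (x, y) = (16, 23).
LHS: y^2 = 23^2 mod 29 = 7
RHS: x^3 + 8 x + 24 = 16^3 + 8*16 + 24 mod 29 = 14
LHS != RHS

No, not on the curve


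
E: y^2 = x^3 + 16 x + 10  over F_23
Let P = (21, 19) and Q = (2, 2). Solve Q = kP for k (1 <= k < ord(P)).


Enumerate multiples of P until we hit Q = (2, 2):
  1P = (21, 19)
  2P = (22, 19)
  3P = (3, 4)
  4P = (8, 11)
  5P = (2, 21)
  6P = (6, 0)
  7P = (2, 2)
Match found at i = 7.

k = 7


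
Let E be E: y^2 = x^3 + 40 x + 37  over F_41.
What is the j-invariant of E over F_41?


Delta = -16(4 a^3 + 27 b^2) mod 41 = 40
-1728 * (4 a)^3 = -1728 * (4*40)^3 mod 41 = 15
j = 15 * 40^(-1) mod 41 = 26

j = 26 (mod 41)


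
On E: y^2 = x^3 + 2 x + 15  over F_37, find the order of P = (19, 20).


Compute successive multiples of P until we hit O:
  1P = (19, 20)
  2P = (15, 33)
  3P = (2, 8)
  4P = (6, 24)
  5P = (11, 6)
  6P = (17, 2)
  7P = (8, 5)
  8P = (14, 7)
  ... (continuing to 20P)
  20P = O

ord(P) = 20


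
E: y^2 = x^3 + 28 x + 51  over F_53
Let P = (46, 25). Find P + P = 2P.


Doubling: s = (3 x1^2 + a) / (2 y1)
s = (3*46^2 + 28) / (2*25) mod 53 = 30
x3 = s^2 - 2 x1 mod 53 = 30^2 - 2*46 = 13
y3 = s (x1 - x3) - y1 mod 53 = 30 * (46 - 13) - 25 = 11

2P = (13, 11)


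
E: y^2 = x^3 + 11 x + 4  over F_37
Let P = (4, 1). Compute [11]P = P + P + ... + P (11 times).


k = 11 = 1011_2 (binary, LSB first: 1101)
Double-and-add from P = (4, 1):
  bit 0 = 1: acc = O + (4, 1) = (4, 1)
  bit 1 = 1: acc = (4, 1) + (2, 21) = (20, 11)
  bit 2 = 0: acc unchanged = (20, 11)
  bit 3 = 1: acc = (20, 11) + (5, 31) = (22, 4)

11P = (22, 4)


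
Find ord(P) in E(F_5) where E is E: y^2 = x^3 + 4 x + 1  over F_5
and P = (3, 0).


Compute successive multiples of P until we hit O:
  1P = (3, 0)
  2P = O

ord(P) = 2


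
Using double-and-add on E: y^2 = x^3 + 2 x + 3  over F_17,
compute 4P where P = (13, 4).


k = 4 = 100_2 (binary, LSB first: 001)
Double-and-add from P = (13, 4):
  bit 0 = 0: acc unchanged = O
  bit 1 = 0: acc unchanged = O
  bit 2 = 1: acc = O + (14, 15) = (14, 15)

4P = (14, 15)


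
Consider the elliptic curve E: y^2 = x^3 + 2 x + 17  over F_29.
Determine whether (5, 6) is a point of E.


Check whether y^2 = x^3 + 2 x + 17 (mod 29) for (x, y) = (5, 6).
LHS: y^2 = 6^2 mod 29 = 7
RHS: x^3 + 2 x + 17 = 5^3 + 2*5 + 17 mod 29 = 7
LHS = RHS

Yes, on the curve


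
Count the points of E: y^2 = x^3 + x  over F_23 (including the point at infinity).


For each x in F_23, count y with y^2 = x^3 + 1 x + 0 mod 23:
  x = 0: RHS = 0, y in [0]  -> 1 point(s)
  x = 1: RHS = 2, y in [5, 18]  -> 2 point(s)
  x = 9: RHS = 2, y in [5, 18]  -> 2 point(s)
  x = 11: RHS = 8, y in [10, 13]  -> 2 point(s)
  x = 13: RHS = 2, y in [5, 18]  -> 2 point(s)
  x = 15: RHS = 9, y in [3, 20]  -> 2 point(s)
  x = 16: RHS = 18, y in [8, 15]  -> 2 point(s)
  x = 17: RHS = 8, y in [10, 13]  -> 2 point(s)
  x = 18: RHS = 8, y in [10, 13]  -> 2 point(s)
  x = 19: RHS = 1, y in [1, 22]  -> 2 point(s)
  x = 20: RHS = 16, y in [4, 19]  -> 2 point(s)
  x = 21: RHS = 13, y in [6, 17]  -> 2 point(s)
Affine points: 23. Add the point at infinity: total = 24.

#E(F_23) = 24


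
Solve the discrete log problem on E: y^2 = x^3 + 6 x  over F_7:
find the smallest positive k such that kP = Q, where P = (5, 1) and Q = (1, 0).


Enumerate multiples of P until we hit Q = (1, 0):
  1P = (5, 1)
  2P = (1, 0)
Match found at i = 2.

k = 2


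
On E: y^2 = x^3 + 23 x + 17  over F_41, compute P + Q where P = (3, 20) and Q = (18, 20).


P != Q, so use the chord formula.
s = (y2 - y1) / (x2 - x1) = (0) / (15) mod 41 = 0
x3 = s^2 - x1 - x2 mod 41 = 0^2 - 3 - 18 = 20
y3 = s (x1 - x3) - y1 mod 41 = 0 * (3 - 20) - 20 = 21

P + Q = (20, 21)
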